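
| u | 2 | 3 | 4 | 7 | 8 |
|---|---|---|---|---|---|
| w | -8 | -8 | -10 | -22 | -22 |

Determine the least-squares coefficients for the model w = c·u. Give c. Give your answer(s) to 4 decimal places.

MᵀM·[c]ᵀ = Mᵀw reads: 142·c = -410.
(Σu·u = 142, Σu·w = -410.)
Hence c = -410 / 142 ≈ -2.88732.

c = -2.8873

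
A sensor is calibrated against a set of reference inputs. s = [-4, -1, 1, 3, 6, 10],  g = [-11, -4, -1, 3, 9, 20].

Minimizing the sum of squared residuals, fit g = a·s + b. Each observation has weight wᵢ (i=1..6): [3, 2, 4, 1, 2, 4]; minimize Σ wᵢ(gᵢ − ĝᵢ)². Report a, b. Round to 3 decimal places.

a = 2.193, b = -2.666

Setting ∂/∂a … = 0 gives: 535·a + 45·b = 1053;  45·a + 16·b = 56.
(Σwᵢ·s·s = 535, Σwᵢ·s = 45, Σwᵢ·1 = 16, Σwᵢ·s·g = 1053, Σwᵢ·g = 56.)
Δ = 535·16 − 45² = 6535.
a = (1053·16 − 45·56)/6535 = 14328/6535; b = (535·56 − 45·1053)/6535 = -3485/1307.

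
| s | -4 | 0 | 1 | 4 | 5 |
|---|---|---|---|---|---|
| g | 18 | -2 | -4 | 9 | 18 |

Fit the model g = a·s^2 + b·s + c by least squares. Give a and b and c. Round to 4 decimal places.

Setting ∂/∂a … = 0 gives: 1138·a + 126·b + 58·c = 878;  126·a + 58·b + 6·c = 50;  58·a + 6·b + 5·c = 39.
Inverting the 3×3 Gram matrix, [a, b, c]ᵀ = [6700/6391, -7036/6391, -19427/6391]ᵀ.

a = 1.0483, b = -1.1009, c = -3.0397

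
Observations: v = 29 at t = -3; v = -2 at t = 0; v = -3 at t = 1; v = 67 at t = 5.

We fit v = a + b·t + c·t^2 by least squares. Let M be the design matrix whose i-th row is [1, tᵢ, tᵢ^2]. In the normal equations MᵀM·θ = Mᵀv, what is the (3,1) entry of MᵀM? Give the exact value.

35

Row 3 ↔ basis t^2, column 1 ↔ basis 1, so (MᵀM)_{3,1} = Σᵢ t^2 = (9)·(1) + (0)·(1) + (1)·(1) + (25)·(1) = 35.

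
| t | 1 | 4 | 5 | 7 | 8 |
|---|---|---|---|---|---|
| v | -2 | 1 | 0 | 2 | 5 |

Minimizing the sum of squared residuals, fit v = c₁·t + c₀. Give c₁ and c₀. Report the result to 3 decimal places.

Forming XᵀX = [[155, 25]; [25, 5]] and Xᵀv = [56, 6]ᵀ gives XᵀX·[c₁, c₀]ᵀ = Xᵀv.
Eliminating c₀: 5·(row 1) − 25·(row 2) gives 150·c₁ = 5·56 − 25·6 = 130, so c₁ = 13/15.
Then c₀ = (6 − 25·(13/15))/5 = -47/15.

c₁ = 0.867, c₀ = -3.133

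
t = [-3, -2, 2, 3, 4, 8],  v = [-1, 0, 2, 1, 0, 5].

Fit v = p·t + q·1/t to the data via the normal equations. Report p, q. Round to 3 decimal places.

p = 0.538, q = -1.169

AᵀA·[p, q]ᵀ = Aᵀv reads: 106·p + 6·q = 50;  6·p + (461/576)·q = 55/24.
(Σt·t = 106, Σt·1/t = 6, Σ1/t·1/t = 461/576, Σt·v = 50, Σ1/t·v = 55/24.)
Determinant 106·(461/576) − 6² = 14065/288.
p = (50·(461/576) − 6·(55/24))/(14065/288) = 1513/2813; q = (106·(55/24) − 6·50)/(14065/288) = -3288/2813.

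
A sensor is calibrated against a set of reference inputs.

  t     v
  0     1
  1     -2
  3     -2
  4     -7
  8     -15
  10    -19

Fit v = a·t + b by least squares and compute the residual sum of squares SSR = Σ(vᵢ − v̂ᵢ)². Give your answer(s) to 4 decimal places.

SSR = 9.3276

Forming XᵀX = [[190, 26]; [26, 6]] and Xᵀv = [-346, -44]ᵀ gives XᵀX·[a, b]ᵀ = Xᵀv.
det = 190·6 − 26² = 464.
a = ((-346)·6 − 26·(-44))/464 = -233/116; b = (190·(-44) − 26·(-346))/464 = 159/116.
Residuals: -43/116, -79/58, 77/29, -39/116, -35/116, -33/116; SSR = 541/58.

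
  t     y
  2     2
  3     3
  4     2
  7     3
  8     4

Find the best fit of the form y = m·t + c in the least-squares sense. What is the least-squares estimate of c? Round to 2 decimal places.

Sums needed: Σt·t = 142, Σt = 24, Σ1 = 5.
For Aᵀy: Σt·y = 74, Σy = 14.
So AᵀA·[m, c]ᵀ = Aᵀy: [[142, 24]; [24, 5]]·[m, c]ᵀ = [74, 14]ᵀ.
Δ = 142·5 − 24² = 134.
m = (74·5 − 24·14)/134 = 17/67; c = (142·14 − 24·74)/134 = 106/67.

c = 1.58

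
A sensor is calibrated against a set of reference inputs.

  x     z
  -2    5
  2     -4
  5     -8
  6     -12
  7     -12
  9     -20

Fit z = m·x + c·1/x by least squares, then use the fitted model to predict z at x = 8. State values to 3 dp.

ẑ = -15.796

The normal system MᵀM·[m, c]ᵀ = Mᵀz is [[199, 6]; [6, 238351/396900]]·[m, c]ᵀ = [-394, -7583/630]ᵀ.
Determinant 199·(238351/396900) − 6² = 33143449/396900.
m = ((-394)·(238351/396900) − 6·(-7583/630))/(33143449/396900) = -65246554/33143449; c = (199·(-7583/630) − 6·(-394))/(33143449/396900) = -12409110/33143449.
At x = 8: ẑ = (-65246554/33143449)·(8) + (-12409110/33143449)·(1/8) = -2094094283/132573796.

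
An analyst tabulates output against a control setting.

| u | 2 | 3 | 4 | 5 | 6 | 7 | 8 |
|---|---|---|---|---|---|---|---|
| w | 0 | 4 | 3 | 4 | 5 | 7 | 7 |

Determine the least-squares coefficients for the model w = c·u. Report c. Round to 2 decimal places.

Forming XᵀX = [[203]] and Xᵀw = [179]ᵀ gives XᵀX·[c]ᵀ = Xᵀw.
c = 179/203 = 0.881773.

c = 0.88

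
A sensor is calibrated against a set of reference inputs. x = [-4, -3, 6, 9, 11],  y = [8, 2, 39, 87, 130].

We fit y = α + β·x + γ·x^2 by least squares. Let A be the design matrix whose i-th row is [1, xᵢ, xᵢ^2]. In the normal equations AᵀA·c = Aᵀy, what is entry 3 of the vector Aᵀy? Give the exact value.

24327

Entry 3 ↔ basis x^2, so (Aᵀy)_{3} = Σᵢ (x^2)·yᵢ = (16)·(8) + (9)·(2) + (36)·(39) + (81)·(87) + (121)·(130) = 24327.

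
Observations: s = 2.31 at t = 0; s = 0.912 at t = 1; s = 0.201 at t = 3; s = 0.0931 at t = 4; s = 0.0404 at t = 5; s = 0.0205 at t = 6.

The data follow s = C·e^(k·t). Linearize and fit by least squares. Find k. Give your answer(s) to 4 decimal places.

Taking logs, ln s = k·t + ln C, so regress ln s on t.
Σt = 19.0000, Σ(t)² = 87.0000, Σln s = -10.3297, Σt·ln s = -53.7704.
Equations: 87.0000·k + 19.0000·ln C = -53.7704;  19.0000·k + 6·ln C = -10.3297.
Slope k = (n·Σt·ln s − Σt·Σln s)/(n·Σ(t)² − (Σt)²) = (6·-53.7704 − 19.0000·-10.3297)/161.0000 = -0.78484; ln C = (Σln s − k·Σt)/n = 0.76371.

k = -0.7848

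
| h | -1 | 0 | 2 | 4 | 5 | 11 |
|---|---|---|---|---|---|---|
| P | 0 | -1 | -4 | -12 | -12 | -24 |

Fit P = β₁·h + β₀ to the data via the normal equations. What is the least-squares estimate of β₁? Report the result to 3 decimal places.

β₁ = -2.080

Compute the Gram sums: Σh·h = 167, Σh = 21, Σ1 = 6.
Right-hand side: Σh·P = -380, ΣP = -53.
Normal equations: [[167, 21]; [21, 6]]·[β₁, β₀]ᵀ = [-380, -53]ᵀ.
Eliminating β₀: 6·(row 1) − 21·(row 2) gives 561·β₁ = 6·(-380) − 21·(-53) = -1167, so β₁ = -389/187.
Then β₀ = ((-53) − 21·(-389/187))/6 = -871/561.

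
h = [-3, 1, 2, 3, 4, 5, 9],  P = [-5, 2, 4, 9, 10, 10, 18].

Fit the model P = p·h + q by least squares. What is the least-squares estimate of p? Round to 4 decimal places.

The normal equations are: 145·p + 21·q = 304;  21·p + 7·q = 48.
Eliminating q: 7·(row 1) − 21·(row 2) gives 574·p = 7·304 − 21·48 = 1120, so p = 80/41.
Then q = (48 − 21·(80/41))/7 = 288/287.

p = 1.9512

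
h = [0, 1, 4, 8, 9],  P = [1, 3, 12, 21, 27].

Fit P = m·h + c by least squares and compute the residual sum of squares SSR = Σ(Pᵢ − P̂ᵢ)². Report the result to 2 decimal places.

SSR = 5.66

Forming AᵀA = [[162, 22]; [22, 5]] and AᵀP = [462, 64]ᵀ gives AᵀA·[m, c]ᵀ = AᵀP.
Eliminating c: 5·(row 1) − 22·(row 2) gives 326·m = 5·462 − 22·64 = 902, so m = 451/163.
Then c = (64 − 22·(451/163))/5 = 102/163.
Residuals: 61/163, -64/163, 50/163, -287/163, 240/163; SSR = 922/163.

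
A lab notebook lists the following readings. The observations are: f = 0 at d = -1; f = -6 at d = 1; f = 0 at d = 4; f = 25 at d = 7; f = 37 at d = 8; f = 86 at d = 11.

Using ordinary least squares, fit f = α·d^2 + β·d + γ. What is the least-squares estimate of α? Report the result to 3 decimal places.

α = 1.018

The normal system MᵀM·[α, β, γ]ᵀ = Mᵀf is [[21396, 2250, 252]; [2250, 252, 30]; [252, 30, 6]]·[α, β, γ]ᵀ = [13993, 1411, 142]ᵀ.
Row-reducing yields α = 10414/10227, β = -61583/20454, γ = -82783/20454.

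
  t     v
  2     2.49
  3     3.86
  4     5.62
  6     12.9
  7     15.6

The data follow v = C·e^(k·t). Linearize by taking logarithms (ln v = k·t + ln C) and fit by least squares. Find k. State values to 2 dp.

With ln vᵢ as the transformed response and tᵢ as the regressor:
Σt = 22.0000, Σ(t)² = 114.0000, Σln v = 9.2938, Σt·ln v = 47.3562.
Normal system: [[114.0000, 22.0000]; [22.0000, 5]]·[k, ln C]ᵀ = [47.3562, 9.2938]ᵀ.
Δ = 114.0000·5 − (22.0000)² = 86.0000; k = (47.3562·5 − 22.0000·9.2938)/86.0000 = 0.37579, ln C = (114.0000·9.2938 − 22.0000·47.3562)/86.0000 = 0.20530.

k = 0.38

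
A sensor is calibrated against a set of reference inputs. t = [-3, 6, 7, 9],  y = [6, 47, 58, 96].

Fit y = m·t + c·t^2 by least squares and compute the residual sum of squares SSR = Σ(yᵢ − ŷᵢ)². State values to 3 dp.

SSR = 7.449

Sums needed: Σt·t = 175, Σt·t^2 = 1261, Σt^2·t^2 = 10339.
Moment sums: Σt·y = 1534, Σt^2·y = 12364.
XᵀX·[m, c]ᵀ = Xᵀy becomes [[175, 1261]; [1261, 10339]]·[m, c]ᵀ = [1534, 12364]ᵀ.
Δ = 175·10339 − 1261² = 219204.
m = (1534·10339 − 1261·12364)/219204 = 44837/36534; c = (175·12364 − 1261·1534)/219204 = 38221/36534.
Residuals: 1621/6089, 12020/6089, -11286/6089, 1305/6089; SSR = 45358/6089.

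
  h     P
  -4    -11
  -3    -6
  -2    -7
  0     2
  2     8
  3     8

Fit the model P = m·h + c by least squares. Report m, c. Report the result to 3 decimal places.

AᵀA·[m, c]ᵀ = AᵀP reads: 42·m + (-4)·c = 116;  (-4)·m + 6·c = -6.
(Σh·h = 42, Σh = -4, Σ1 = 6, Σh·P = 116, ΣP = -6.)
det = 42·6 − (-4)² = 236.
m = (116·6 − (-4)·(-6))/236 = 168/59; c = (42·(-6) − (-4)·116)/236 = 53/59.

m = 2.847, c = 0.898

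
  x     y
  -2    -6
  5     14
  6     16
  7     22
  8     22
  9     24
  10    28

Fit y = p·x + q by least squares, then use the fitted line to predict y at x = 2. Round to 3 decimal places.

Forming AᵀA = [[359, 43]; [43, 7]] and Aᵀy = [1004, 120]ᵀ gives AᵀA·[p, q]ᵀ = Aᵀy.
Eliminating q: 7·(row 1) − 43·(row 2) gives 664·p = 7·1004 − 43·120 = 1868, so p = 467/166.
Then q = (120 − 43·(467/166))/7 = -23/166.
At x = 2: ŷ = (467/166)·(2) + (-23/166)·(1) = 911/166.

ŷ = 5.488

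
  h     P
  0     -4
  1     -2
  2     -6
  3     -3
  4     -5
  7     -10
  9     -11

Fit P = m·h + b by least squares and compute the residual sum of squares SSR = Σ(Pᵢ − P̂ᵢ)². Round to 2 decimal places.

Sums needed: Σh·h = 160, Σh = 26, Σ1 = 7.
And Σh·P = -212, ΣP = -41.
det = 160·7 − 26² = 444.
m = ((-212)·7 − 26·(-41))/444 = -209/222; b = (160·(-41) − 26·(-212))/444 = -262/111.
Residuals: -182/111, 289/222, -65/37, 485/222, 125/111, -233/222, -1/6; SSR = 1625/111.

SSR = 14.64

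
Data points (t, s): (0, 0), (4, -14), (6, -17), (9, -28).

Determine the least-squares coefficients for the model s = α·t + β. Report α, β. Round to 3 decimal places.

α = -3.035, β = -0.333

The normal system AᵀA·[α, β]ᵀ = Aᵀs is [[133, 19]; [19, 4]]·[α, β]ᵀ = [-410, -59]ᵀ.
Eliminating β: 4·(row 1) − 19·(row 2) gives 171·α = 4·(-410) − 19·(-59) = -519, so α = -173/57.
Then β = ((-59) − 19·(-173/57))/4 = -1/3.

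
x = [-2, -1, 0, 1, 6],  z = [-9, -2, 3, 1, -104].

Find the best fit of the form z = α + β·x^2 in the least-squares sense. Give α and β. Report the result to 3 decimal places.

Entries of MᵀM: Σ1 = 5, Σx^2 = 42, Σx^2·x^2 = 1314.
Right-hand side: Σz = -111, Σx^2·z = -3781.
Δ = 5·1314 − 42² = 4806.
α = ((-111)·1314 − 42·(-3781))/4806 = 2158/801; β = (5·(-3781) − 42·(-111))/4806 = -14243/4806.

α = 2.694, β = -2.964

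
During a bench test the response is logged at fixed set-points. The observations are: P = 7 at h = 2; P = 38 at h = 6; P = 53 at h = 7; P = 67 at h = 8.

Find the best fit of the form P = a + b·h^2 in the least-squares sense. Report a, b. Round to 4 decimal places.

Entries of MᵀM: Σ1 = 4, Σh^2 = 153, Σh^2·h^2 = 7809.
For MᵀP: ΣP = 165, Σh^2·P = 8281.
Normal equations: [[4, 153]; [153, 7809]]·[a, b]ᵀ = [165, 8281]ᵀ.
det = 4·7809 − 153² = 7827.
a = (165·7809 − 153·8281)/7827 = 7164/2609; b = (4·8281 − 153·165)/7827 = 7879/7827.

a = 2.7459, b = 1.0066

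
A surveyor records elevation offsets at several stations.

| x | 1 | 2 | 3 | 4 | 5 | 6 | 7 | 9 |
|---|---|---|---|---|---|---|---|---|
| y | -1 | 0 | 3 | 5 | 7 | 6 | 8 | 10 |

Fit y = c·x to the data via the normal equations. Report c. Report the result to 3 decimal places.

Setting ∂/∂c … = 0 gives: 221·c = 245.
(Σx·x = 221, Σx·y = 245.)
c = 245/221 = 1.1086.

c = 1.109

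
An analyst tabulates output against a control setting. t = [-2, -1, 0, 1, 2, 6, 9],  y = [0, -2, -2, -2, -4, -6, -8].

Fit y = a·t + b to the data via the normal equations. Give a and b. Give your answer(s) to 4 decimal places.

Setting ∂/∂a … = 0 gives: 127·a + 15·b = -116;  15·a + 7·b = -24.
(Σt·t = 127, Σt = 15, Σ1 = 7, Σt·y = -116, Σy = -24.)
Δ = 127·7 − 15² = 664.
a = ((-116)·7 − 15·(-24))/664 = -113/166; b = (127·(-24) − 15·(-116))/664 = -327/166.

a = -0.6807, b = -1.9699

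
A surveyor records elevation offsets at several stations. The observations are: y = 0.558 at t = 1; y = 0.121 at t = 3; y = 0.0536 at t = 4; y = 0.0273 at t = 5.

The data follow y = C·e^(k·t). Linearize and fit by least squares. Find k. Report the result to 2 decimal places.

With ln yᵢ as the transformed response and tᵢ as the regressor:
Σt = 13.0000, Σ(t)² = 51.0000, Σln y = -9.2224, Σt·ln y = -36.6285.
Equations: 51.0000·k + 13.0000·ln C = -36.6285;  13.0000·k + 4·ln C = -9.2224.
Δ = 51.0000·4 − (13.0000)² = 35.0000; k = (-36.6285·4 − 13.0000·-9.2224)/35.0000 = -0.76063, ln C = (51.0000·-9.2224 − 13.0000·-36.6285)/35.0000 = 0.16645.

k = -0.76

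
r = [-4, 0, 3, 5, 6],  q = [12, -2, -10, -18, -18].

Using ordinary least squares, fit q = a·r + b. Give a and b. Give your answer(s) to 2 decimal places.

Sums needed: Σr·r = 86, Σr = 10, Σ1 = 5.
And Σr·q = -276, Σq = -36.
Normal equations: [[86, 10]; [10, 5]]·[a, b]ᵀ = [-276, -36]ᵀ.
Eliminating b: 5·(row 1) − 10·(row 2) gives 330·a = 5·(-276) − 10·(-36) = -1020, so a = -34/11.
Then b = ((-36) − 10·(-34/11))/5 = -56/55.

a = -3.09, b = -1.02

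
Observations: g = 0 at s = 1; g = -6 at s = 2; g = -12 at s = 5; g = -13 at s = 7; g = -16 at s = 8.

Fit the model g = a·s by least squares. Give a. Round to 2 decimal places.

From the data, Σs·s = 143.
For Xᵀg: Σs·g = -291.
XᵀX·[a]ᵀ = Xᵀg becomes [[143]]·[a]ᵀ = [-291]ᵀ.
a = (-291)/143 = -2.03497.

a = -2.03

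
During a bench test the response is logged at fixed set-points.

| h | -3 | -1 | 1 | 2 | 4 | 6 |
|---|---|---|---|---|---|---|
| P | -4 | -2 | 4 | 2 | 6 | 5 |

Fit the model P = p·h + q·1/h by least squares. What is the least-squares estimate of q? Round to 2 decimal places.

From the data, Σh·h = 67, Σh·1/h = 6, Σ1/h·1/h = 353/144.
For MᵀP: Σh·P = 76, Σ1/h·P = 32/3.
Δ = 67·(353/144) − 6² = 18467/144.
p = (76·(353/144) − 6·(32/3))/(18467/144) = 17612/18467; q = (67·(32/3) − 6·76)/(18467/144) = 37248/18467.

q = 2.02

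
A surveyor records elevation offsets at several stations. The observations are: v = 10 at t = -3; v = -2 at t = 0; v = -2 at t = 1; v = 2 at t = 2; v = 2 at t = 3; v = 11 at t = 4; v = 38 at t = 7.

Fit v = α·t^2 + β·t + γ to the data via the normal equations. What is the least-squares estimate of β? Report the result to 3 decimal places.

Setting ∂/∂α … = 0 gives: 2836·α + 416·β + 88·γ = 2152;  416·α + 88·β + 14·γ = 288;  88·α + 14·β + 7·γ = 59.
Row-reducing yields α = 426/449, β = -2591/2694, γ = -2122/1347.

β = -0.962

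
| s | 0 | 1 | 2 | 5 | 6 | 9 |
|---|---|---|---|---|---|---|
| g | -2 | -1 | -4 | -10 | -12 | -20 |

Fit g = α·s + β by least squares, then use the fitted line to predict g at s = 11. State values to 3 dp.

Sums needed: Σs·s = 147, Σs = 23, Σ1 = 6.
And Σs·g = -311, Σg = -49.
XᵀX·[α, β]ᵀ = Xᵀg becomes [[147, 23]; [23, 6]]·[α, β]ᵀ = [-311, -49]ᵀ.
Determinant 147·6 − 23² = 353.
α = ((-311)·6 − 23·(-49))/353 = -739/353; β = (147·(-49) − 23·(-311))/353 = -50/353.
At s = 11: ĝ = (-739/353)·(11) + (-50/353)·(1) = -8179/353.

ĝ = -23.170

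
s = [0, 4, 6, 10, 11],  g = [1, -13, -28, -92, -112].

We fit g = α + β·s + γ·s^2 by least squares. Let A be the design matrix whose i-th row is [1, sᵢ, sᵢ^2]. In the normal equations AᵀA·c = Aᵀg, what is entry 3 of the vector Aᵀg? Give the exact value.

Entry 3 ↔ basis s^2, so (Aᵀg)_{3} = Σᵢ (s^2)·gᵢ = (0)·(1) + (16)·(-13) + (36)·(-28) + (100)·(-92) + (121)·(-112) = -23968.

-23968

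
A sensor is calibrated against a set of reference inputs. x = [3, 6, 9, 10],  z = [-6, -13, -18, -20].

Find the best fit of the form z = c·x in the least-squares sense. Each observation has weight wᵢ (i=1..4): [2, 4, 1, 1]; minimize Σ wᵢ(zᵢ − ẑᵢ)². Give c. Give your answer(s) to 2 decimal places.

MᵀWM·[c]ᵀ = MᵀWz reads: 343·c = -710.
(Σwᵢ·x·x = 343, Σwᵢ·x·z = -710.)
c = (-710)/343 = -2.06997.

c = -2.07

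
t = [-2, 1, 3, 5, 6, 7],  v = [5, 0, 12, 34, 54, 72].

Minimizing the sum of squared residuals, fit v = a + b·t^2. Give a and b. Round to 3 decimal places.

a = -1.567, b = 1.503

Forming AᵀA = [[6, 124]; [124, 4420]] and Aᵀv = [177, 6450]ᵀ gives AᵀA·[a, b]ᵀ = Aᵀv.
Eliminating b: 4420·(row 1) − 124·(row 2) gives 11144·a = 4420·177 − 124·6450 = -17460, so a = -4365/2786.
Then b = (6450 − 124·(-4365/2786))/4420 = 2094/1393.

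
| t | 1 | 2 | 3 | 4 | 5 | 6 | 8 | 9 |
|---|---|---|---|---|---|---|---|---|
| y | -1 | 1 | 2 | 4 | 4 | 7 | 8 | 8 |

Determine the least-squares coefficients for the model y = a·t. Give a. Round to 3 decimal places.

a = 0.936

With design matrix X, XᵀX = [[236]] and Xᵀy = [221]ᵀ.
a = 221/236 = 0.936441.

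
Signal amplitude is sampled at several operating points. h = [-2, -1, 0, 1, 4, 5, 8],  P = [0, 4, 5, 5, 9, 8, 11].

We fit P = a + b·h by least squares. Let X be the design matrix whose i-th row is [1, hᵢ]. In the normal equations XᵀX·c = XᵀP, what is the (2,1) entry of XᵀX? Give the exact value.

Row 2 ↔ basis h, column 1 ↔ basis 1, so (XᵀX)_{2,1} = Σᵢ h = (-2)·(1) + (-1)·(1) + (0)·(1) + (1)·(1) + (4)·(1) + (5)·(1) + (8)·(1) = 15.

15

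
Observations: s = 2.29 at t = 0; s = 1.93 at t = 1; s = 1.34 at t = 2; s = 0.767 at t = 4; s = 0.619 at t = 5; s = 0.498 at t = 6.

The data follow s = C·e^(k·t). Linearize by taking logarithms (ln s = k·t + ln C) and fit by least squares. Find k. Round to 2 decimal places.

k = -0.26

Let Y = ln s. Fitting Y = k·t + ln C by least squares:
AᵀA = [[82.0000, 18.0000]; [18.0000, 6]], rhs = [-6.3994, 0.3367]ᵀ  (here Σt = 18.0000, Σ(t)² = 82.0000, Σln s = 0.3367, Σt·ln s = -6.3994).
Δ = 82.0000·6 − (18.0000)² = 168.0000; k = (-6.3994·6 − 18.0000·0.3367)/168.0000 = -0.26462, ln C = (82.0000·0.3367 − 18.0000·-6.3994)/168.0000 = 0.84998.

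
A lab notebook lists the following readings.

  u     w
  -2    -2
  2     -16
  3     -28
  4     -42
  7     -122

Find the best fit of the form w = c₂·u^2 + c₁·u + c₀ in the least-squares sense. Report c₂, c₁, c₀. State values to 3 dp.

Entries of XᵀX: Σu^2·u^2 = 2770, Σu^2·u = 434, Σu^2 = 82, Σu·u = 82, Σu = 14, Σ1 = 5.
Right-hand side: Σu^2·w = -6974, Σu·w = -1134, Σw = -210.
So XᵀX·[c₂, c₁, c₀]ᵀ = Xᵀw: [[2770, 434, 82]; [434, 82, 14]; [82, 14, 5]]·[c₂, c₁, c₀]ᵀ = [-6974, -1134, -210]ᵀ.
Row-reducing yields c₂ = -6169/3003, c₁ = -1264/429, c₀ = -60/1001.

c₂ = -2.054, c₁ = -2.946, c₀ = -0.060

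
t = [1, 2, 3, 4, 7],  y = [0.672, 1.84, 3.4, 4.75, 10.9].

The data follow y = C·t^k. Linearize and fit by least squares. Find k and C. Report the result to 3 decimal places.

k = 1.426, C = 0.680

Linearized form: ln y = k·ln t + ln C. From the 5 transformed points,
Over the data: Σln t = 5.1240, Σ(ln t)² = 7.3958, Σln y = 5.3830, Σln t·ln y = 8.5755.
Normal system: [[7.3958, 5.1240]; [5.1240, 5]]·[k, ln C]ᵀ = [8.5755, 5.3830]ᵀ.
Slope k = (n·Σln t·ln y − Σln t·Σln y)/(n·Σ(ln t)² − (Σln t)²) = (5·8.5755 − 5.1240·5.3830)/10.7239 = 1.42629; ln C = (Σln y − k·Σln t)/n = -0.38506, so C = exp(-0.38506) = 0.68041.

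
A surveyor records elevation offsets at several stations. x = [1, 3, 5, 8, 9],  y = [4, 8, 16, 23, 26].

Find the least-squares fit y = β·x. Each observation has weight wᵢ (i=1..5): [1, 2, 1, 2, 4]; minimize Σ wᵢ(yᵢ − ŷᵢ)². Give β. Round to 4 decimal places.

Compute the Gram sums: Σwᵢ·x·x = 496.
For MᵀWy: Σwᵢ·x·y = 1436.
β = 1436/496 = 2.89516.

β = 2.8952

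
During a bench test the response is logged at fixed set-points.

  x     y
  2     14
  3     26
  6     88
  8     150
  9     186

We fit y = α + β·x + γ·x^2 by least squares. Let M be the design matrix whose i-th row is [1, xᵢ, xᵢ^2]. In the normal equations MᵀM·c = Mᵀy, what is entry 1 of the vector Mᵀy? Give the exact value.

Entry 1 ↔ basis 1, so (Mᵀy)_{1} = Σᵢ yᵢ = (1)·(14) + (1)·(26) + (1)·(88) + (1)·(150) + (1)·(186) = 464.

464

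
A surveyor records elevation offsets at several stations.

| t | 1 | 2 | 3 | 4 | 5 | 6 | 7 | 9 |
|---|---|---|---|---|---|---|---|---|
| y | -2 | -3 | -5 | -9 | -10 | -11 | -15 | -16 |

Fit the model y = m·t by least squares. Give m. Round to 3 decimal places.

m = -1.919

Forming MᵀM = [[221]] and Mᵀy = [-424]ᵀ gives MᵀM·[m]ᵀ = Mᵀy.
m = (-424)/221 = -1.91855.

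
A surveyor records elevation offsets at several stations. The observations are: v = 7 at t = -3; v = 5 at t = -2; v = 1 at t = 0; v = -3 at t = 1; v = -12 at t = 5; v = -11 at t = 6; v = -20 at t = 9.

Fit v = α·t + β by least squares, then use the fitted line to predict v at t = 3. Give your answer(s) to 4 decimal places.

From the data, Σt·t = 156, Σt = 16, Σ1 = 7.
And Σt·v = -340, Σv = -33.
MᵀM·[α, β]ᵀ = Mᵀv becomes [[156, 16]; [16, 7]]·[α, β]ᵀ = [-340, -33]ᵀ.
Eliminating β: 7·(row 1) − 16·(row 2) gives 836·α = 7·(-340) − 16·(-33) = -1852, so α = -463/209.
Then β = ((-33) − 16·(-463/209))/7 = 73/209.
At t = 3: v̂ = (-463/209)·(3) + (73/209)·(1) = -1316/209.

v̂ = -6.2967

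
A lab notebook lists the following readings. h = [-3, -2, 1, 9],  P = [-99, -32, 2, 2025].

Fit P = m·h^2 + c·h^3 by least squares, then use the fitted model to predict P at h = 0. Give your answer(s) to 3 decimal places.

P̂ = 0.000

With design matrix M, MᵀM = [[6659, 58775]; [58775, 532235]] and MᵀP = [163008, 1479156]ᵀ.
det = 6659·532235 − 58775² = 89652240.
m = (163008·532235 − 58775·1479156)/89652240 = -2980517/1494204; c = (6659·1479156 − 58775·163008)/89652240 = 22408717/7471020.
At h = 0: P̂ = (-2980517/1494204)·(0) + (22408717/7471020)·(0) = 0.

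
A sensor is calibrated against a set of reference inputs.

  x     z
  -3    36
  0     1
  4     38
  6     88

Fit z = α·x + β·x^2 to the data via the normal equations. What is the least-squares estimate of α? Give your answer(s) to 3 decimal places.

α = -2.899

MᵀM·[α, β]ᵀ = Mᵀz reads: 61·α + 253·β = 572;  253·α + 1633·β = 4100.
(Σx·x = 61, Σx·x^2 = 253, Σx^2·x^2 = 1633, Σx·z = 572, Σx^2·z = 4100.)
Δ = 61·1633 − 253² = 35604.
α = (572·1633 − 253·4100)/35604 = -374/129; β = (61·4100 − 253·572)/35604 = 8782/2967.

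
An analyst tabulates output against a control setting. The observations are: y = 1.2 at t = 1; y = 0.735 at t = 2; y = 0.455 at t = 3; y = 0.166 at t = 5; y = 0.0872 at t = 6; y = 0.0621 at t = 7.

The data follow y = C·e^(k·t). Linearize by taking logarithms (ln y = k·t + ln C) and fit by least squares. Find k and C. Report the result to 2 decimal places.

Taking logs, ln y = k·t + ln C, so regress ln y on t.
Over the data: Σt = 24.0000, Σ(t)² = 124.0000, Σln y = -7.9273, Σt·ln y = -45.8650.
Normal system: [[124.0000, 24.0000]; [24.0000, 6]]·[k, ln C]ᵀ = [-45.8650, -7.9273]ᵀ.
Slope k = (n·Σt·ln y − Σt·Σln y)/(n·Σ(t)² − (Σt)²) = (6·-45.8650 − 24.0000·-7.9273)/168.0000 = -0.50556; ln C = (Σln y − k·Σt)/n = 0.70101, so C = exp(0.70101) = 2.01579.

k = -0.51, C = 2.02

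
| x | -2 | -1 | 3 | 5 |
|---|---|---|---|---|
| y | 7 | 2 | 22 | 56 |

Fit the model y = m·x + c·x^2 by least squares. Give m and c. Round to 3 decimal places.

With design matrix M, MᵀM = [[39, 143]; [143, 723]] and Mᵀy = [330, 1628]ᵀ.
Determinant 39·723 − 143² = 7748.
m = (330·723 − 143·1628)/7748 = 2893/3874; c = (39·1628 − 143·330)/7748 = 627/298.

m = 0.747, c = 2.104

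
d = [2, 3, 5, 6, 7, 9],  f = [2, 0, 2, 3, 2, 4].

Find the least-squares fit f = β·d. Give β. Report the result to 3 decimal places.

Compute the Gram sums: Σd·d = 204.
Moment sums: Σd·f = 82.
β = 82/204 = 0.401961.

β = 0.402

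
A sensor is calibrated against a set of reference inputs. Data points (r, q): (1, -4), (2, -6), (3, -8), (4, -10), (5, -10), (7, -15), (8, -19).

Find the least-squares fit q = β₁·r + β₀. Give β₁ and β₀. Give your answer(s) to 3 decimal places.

β₁ = -1.989, β₀ = -1.761

Entries of XᵀX: Σr·r = 168, Σr = 30, Σ1 = 7.
For Xᵀq: Σr·q = -387, Σq = -72.
Normal equations: [[168, 30]; [30, 7]]·[β₁, β₀]ᵀ = [-387, -72]ᵀ.
Eliminating β₀: 7·(row 1) − 30·(row 2) gives 276·β₁ = 7·(-387) − 30·(-72) = -549, so β₁ = -183/92.
Then β₀ = ((-72) − 30·(-183/92))/7 = -81/46.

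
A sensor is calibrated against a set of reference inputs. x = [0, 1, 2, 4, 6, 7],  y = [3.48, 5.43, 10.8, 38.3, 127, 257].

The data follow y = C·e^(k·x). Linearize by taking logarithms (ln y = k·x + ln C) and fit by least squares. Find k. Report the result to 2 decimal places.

k = 0.62

Let Y = ln y. Fitting Y = k·x + ln C by least squares:
Over the data: Σx = 20.0000, Σ(x)² = 106.0000, Σln y = 19.3572, Σx·ln y = 88.9415.
Normal system: [[106.0000, 20.0000]; [20.0000, 6]]·[k, ln C]ᵀ = [88.9415, 19.3572]ᵀ.
Solving (det = 236.0000): k = 0.62078, ln C = 1.15694.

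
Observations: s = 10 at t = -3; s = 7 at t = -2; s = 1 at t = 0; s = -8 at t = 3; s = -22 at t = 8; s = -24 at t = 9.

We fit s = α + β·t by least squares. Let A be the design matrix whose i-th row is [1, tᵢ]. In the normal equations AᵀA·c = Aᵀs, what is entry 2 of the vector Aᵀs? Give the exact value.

Entry 2 ↔ basis t, so (Aᵀs)_{2} = Σᵢ (t)·sᵢ = (-3)·(10) + (-2)·(7) + (0)·(1) + (3)·(-8) + (8)·(-22) + (9)·(-24) = -460.

-460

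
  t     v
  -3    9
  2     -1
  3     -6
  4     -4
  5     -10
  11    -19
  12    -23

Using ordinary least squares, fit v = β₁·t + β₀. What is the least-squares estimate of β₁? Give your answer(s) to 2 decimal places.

β₁ = -2.06

Setting ∂/∂β₁ … = 0 gives: 328·β₁ + 34·β₀ = -598;  34·β₁ + 7·β₀ = -54.
(Σt·t = 328, Σt = 34, Σ1 = 7, Σt·v = -598, Σv = -54.)
Eliminating β₀: 7·(row 1) − 34·(row 2) gives 1140·β₁ = 7·(-598) − 34·(-54) = -2350, so β₁ = -235/114.
Then β₀ = ((-54) − 34·(-235/114))/7 = 131/57.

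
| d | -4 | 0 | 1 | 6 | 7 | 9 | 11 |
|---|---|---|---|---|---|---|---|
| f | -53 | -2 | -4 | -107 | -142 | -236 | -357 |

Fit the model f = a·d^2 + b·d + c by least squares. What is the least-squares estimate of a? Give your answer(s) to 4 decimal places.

Compute the Gram sums: Σd^2·d^2 = 25156, Σd^2·d = 2556, Σd^2 = 304, Σd·d = 304, Σd = 30, Σ1 = 7.
And Σd^2·f = -73975, Σd·f = -7479, Σf = -901.
Row-reducing yields a = -115181/38402, b = 61749/76804, c = -10437/5486.

a = -2.9993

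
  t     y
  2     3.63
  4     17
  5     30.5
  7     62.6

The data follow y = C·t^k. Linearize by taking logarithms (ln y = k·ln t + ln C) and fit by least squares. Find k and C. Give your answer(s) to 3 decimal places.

k = 2.285, C = 0.741

Let Y = ln y. Fitting Y = k·ln t + ln C by least squares:
Over the data: Σln t = 5.6348, Σ(ln t)² = 8.7791, Σln y = 11.6769, Σln t·ln y = 18.3717.
Normal system: [[8.7791, 5.6348]; [5.6348, 4]]·[k, ln C]ᵀ = [18.3717, 11.6769]ᵀ.
Solving (det = 3.3656): k = 2.28476, ln C = -0.29930, so C = exp(-0.29930) = 0.74134.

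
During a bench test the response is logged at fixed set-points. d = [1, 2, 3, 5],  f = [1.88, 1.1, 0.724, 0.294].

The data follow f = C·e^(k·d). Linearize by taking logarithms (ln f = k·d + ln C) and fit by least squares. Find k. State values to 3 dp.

k = -0.458

Linearized form: ln f = k·d + ln C. From the 4 transformed points,
Σd = 11.0000, Σ(d)² = 39.0000, Σln f = -0.8206, Σd·ln f = -6.2679.
Equations: 39.0000·k + 11.0000·ln C = -6.2679;  11.0000·k + 4·ln C = -0.8206.
Solving (det = 35.0000): k = -0.45844, ln C = 1.05557.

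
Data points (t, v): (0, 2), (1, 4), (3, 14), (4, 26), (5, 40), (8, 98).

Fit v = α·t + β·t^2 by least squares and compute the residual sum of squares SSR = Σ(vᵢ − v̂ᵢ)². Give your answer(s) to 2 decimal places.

SSR = 8.79

Setting ∂/∂α … = 0 gives: 115·α + 729·β = 1134;  729·α + 5059·β = 7818.
det = 115·5059 − 729² = 50344.
α = (1134·5059 − 729·7818)/50344 = 162/217; β = (115·7818 − 729·1134)/50344 = 312/217.
Residuals: 2, 394/217, -256/217, 2/217, 10/31, 2/217; SSR = 1908/217.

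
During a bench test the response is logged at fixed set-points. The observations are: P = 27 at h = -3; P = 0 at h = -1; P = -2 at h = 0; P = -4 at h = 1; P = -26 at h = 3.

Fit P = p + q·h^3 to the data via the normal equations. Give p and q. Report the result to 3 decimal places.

p = -1.000, q = -0.983

With design matrix M, MᵀM = [[5, 0]; [0, 1460]] and MᵀP = [-5, -1435]ᵀ.
Determinant 5·1460 − 0² = 7300.
p = ((-5)·1460 − 0·(-1435))/7300 = -1; q = (5·(-1435) − 0·(-5))/7300 = -287/292.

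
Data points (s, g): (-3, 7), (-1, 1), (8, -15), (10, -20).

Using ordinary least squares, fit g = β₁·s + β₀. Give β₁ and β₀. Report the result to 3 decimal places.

Setting ∂/∂β₁ … = 0 gives: 174·β₁ + 14·β₀ = -342;  14·β₁ + 4·β₀ = -27.
(Σs·s = 174, Σs = 14, Σ1 = 4, Σs·g = -342, Σg = -27.)
det = 174·4 − 14² = 500.
β₁ = ((-342)·4 − 14·(-27))/500 = -99/50; β₀ = (174·(-27) − 14·(-342))/500 = 9/50.

β₁ = -1.980, β₀ = 0.180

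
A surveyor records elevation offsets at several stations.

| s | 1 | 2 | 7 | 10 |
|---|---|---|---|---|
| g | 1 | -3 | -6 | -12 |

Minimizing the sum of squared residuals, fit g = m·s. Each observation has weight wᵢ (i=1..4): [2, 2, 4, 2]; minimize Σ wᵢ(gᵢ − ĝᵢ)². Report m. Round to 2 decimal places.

m = -1.03

From the data, Σwᵢ·s·s = 406.
And Σwᵢ·s·g = -418.
So MᵀWM·[m]ᵀ = MᵀWg: [[406]]·[m]ᵀ = [-418]ᵀ.
m = (-418)/406 = -1.02956.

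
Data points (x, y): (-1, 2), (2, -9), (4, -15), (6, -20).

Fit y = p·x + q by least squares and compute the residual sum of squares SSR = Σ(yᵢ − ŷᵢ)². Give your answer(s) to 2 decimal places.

Normal-equation sums: Σx·x = 57, Σx = 11, Σ1 = 4.
Right-hand side: Σx·y = -200, Σy = -42.
Determinant 57·4 − 11² = 107.
p = ((-200)·4 − 11·(-42))/107 = -338/107; q = (57·(-42) − 11·(-200))/107 = -194/107.
Residuals: 70/107, -93/107, -59/107, 82/107; SSR = 222/107.

SSR = 2.07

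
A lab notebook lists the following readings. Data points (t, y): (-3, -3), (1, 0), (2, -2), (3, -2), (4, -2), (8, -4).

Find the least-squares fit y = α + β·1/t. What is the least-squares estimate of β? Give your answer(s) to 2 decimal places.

Normal-equation sums: Σ1 = 6, Σ1/t = 15/8, Σ1/t·1/t = 893/576.
Moment sums: Σy = -13, Σ1/t·y = -5/3.
Determinant 6·(893/576) − (15/8)² = 1111/192.
α = ((-13)·(893/576) − (15/8)·(-5/3))/(1111/192) = -9809/3333; β = (6·(-5/3) − (15/8)·(-13))/(1111/192) = 2760/1111.

β = 2.48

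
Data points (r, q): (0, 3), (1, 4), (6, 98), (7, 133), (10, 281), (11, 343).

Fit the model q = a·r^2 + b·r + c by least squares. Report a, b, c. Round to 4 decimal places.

Forming MᵀM = [[28339, 2891, 307]; [2891, 307, 35]; [307, 35, 6]] and Mᵀq = [79652, 8106, 862]ᵀ gives MᵀM·[a, b, c]ᵀ = Mᵀq.
Inverting the 3×3 Gram matrix, [a, b, c]ᵀ = [808205/265512, -30443/11544, 36521/11063]ᵀ.

a = 3.0439, b = -2.6371, c = 3.3012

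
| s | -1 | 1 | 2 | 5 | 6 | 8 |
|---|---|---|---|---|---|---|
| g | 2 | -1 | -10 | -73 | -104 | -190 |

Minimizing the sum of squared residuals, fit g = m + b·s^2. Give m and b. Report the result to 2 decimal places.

Forming XᵀX = [[6, 131]; [131, 6035]] and Xᵀg = [-376, -17768]ᵀ gives XᵀX·[m, b]ᵀ = Xᵀg.
Δ = 6·6035 − 131² = 19049.
m = ((-376)·6035 − 131·(-17768))/19049 = 58448/19049; b = (6·(-17768) − 131·(-376))/19049 = -57352/19049.

m = 3.07, b = -3.01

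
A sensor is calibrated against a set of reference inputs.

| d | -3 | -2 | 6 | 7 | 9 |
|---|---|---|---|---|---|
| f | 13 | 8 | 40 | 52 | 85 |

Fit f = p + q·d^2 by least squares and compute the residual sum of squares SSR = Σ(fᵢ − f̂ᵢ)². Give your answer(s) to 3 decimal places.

The normal equations are: 5·p + 179·q = 198;  179·p + 10355·q = 11022.
Δ = 5·10355 − 179² = 19734.
p = (198·10355 − 179·11022)/19734 = 1172/299; q = (5·11022 − 179·198)/19734 = 298/299.
Residuals: 33/299, 28/299, 60/299, -226/299, 105/299; SSR = 226/299.

SSR = 0.756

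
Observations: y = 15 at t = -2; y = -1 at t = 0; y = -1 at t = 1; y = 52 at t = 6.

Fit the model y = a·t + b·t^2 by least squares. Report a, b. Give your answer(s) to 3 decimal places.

The normal system AᵀA·[a, b]ᵀ = Aᵀy is [[41, 209]; [209, 1313]]·[a, b]ᵀ = [281, 1931]ᵀ.
Δ = 41·1313 − 209² = 10152.
a = (281·1313 − 209·1931)/10152 = -5771/1692; b = (41·1931 − 209·281)/10152 = 3407/1692.

a = -3.411, b = 2.014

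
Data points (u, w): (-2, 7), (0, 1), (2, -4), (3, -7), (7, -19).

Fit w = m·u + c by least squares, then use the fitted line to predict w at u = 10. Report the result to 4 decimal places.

Setting ∂/∂m … = 0 gives: 66·m + 10·c = -176;  10·m + 5·c = -22.
(Σu·u = 66, Σu = 10, Σ1 = 5, Σu·w = -176, Σw = -22.)
Eliminating c: 5·(row 1) − 10·(row 2) gives 230·m = 5·(-176) − 10·(-22) = -660, so m = -66/23.
Then c = ((-22) − 10·(-66/23))/5 = 154/115.
At u = 10: ŵ = (-66/23)·(10) + (154/115)·(1) = -3146/115.

ŵ = -27.3565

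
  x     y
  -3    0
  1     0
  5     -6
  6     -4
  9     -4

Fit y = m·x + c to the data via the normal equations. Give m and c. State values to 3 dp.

m = -0.454, c = -1.165

Compute the Gram sums: Σx·x = 152, Σx = 18, Σ1 = 5.
Right-hand side: Σx·y = -90, Σy = -14.
AᵀA·[m, c]ᵀ = Aᵀy becomes [[152, 18]; [18, 5]]·[m, c]ᵀ = [-90, -14]ᵀ.
Eliminating c: 5·(row 1) − 18·(row 2) gives 436·m = 5·(-90) − 18·(-14) = -198, so m = -99/218.
Then c = ((-14) − 18·(-99/218))/5 = -127/109.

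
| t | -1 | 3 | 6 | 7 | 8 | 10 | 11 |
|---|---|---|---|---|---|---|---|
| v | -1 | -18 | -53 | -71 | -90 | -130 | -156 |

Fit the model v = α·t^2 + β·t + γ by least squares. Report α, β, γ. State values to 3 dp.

Setting ∂/∂α … = 0 gives: 32516·α + 3428·β + 380·γ = -43186;  3428·α + 380·β + 44·γ = -4604;  380·α + 44·β + 7·γ = -519.
Solving the 3×3 system (Gaussian elimination) gives α = -19753/18636, β = -43241/18636, γ = -3135/1553.

α = -1.060, β = -2.320, γ = -2.019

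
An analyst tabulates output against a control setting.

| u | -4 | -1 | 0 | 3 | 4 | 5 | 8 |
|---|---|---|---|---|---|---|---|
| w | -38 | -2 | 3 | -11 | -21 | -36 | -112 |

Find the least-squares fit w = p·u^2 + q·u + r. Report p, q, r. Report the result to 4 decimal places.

With design matrix A, AᵀA = [[5315, 663, 131]; [663, 131, 15]; [131, 15, 7]] and Aᵀw = [-9113, -1039, -217]ᵀ.
Inverting the 3×3 Gram matrix, [p, q, r]ᵀ = [-244995/119812, 251737/119812, 15059/5446]ᵀ.

p = -2.0448, q = 2.1011, r = 2.7651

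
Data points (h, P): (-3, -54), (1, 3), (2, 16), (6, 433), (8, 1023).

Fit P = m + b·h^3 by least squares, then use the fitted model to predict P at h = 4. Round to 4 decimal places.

P̂ = 128.3633

Compute the Gram sums: Σ1 = 5, Σh^3 = 710, Σh^3·h^3 = 309594.
Moment sums: ΣP = 1421, Σh^3·P = 618893.
So XᵀX·[m, b]ᵀ = XᵀP: [[5, 710]; [710, 309594]]·[m, b]ᵀ = [1421, 618893]ᵀ.
Δ = 5·309594 − 710² = 1043870.
m = (1421·309594 − 710·618893)/1043870 = 259522/521935; b = (5·618893 − 710·1421)/1043870 = 417111/208774.
At h = 4: P̂ = (259522/521935)·(1) + (417111/208774)·(64) = 66997282/521935.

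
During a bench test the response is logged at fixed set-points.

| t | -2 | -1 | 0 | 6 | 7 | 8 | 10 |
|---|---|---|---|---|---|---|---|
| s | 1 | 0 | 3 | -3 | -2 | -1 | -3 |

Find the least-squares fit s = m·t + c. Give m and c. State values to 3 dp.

Compute the Gram sums: Σt·t = 254, Σt = 28, Σ1 = 7.
And Σt·s = -72, Σs = -5.
Normal equations: [[254, 28]; [28, 7]]·[m, c]ᵀ = [-72, -5]ᵀ.
det = 254·7 − 28² = 994.
m = ((-72)·7 − 28·(-5))/994 = -26/71; c = (254·(-5) − 28·(-72))/994 = 373/497.

m = -0.366, c = 0.751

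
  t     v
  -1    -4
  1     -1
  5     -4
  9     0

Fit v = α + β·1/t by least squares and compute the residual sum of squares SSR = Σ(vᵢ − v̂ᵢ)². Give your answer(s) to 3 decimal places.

SSR = 8.603

Compute the Gram sums: Σ1 = 4, Σ1/t = 14/45, Σ1/t·1/t = 4156/2025.
Right-hand side: Σv = -9, Σ1/t·v = 11/5.
So XᵀX·[α, β]ᵀ = Xᵀv: [[4, 14/45]; [14/45, 4156/2025]]·[α, β]ᵀ = [-9, 11/5]ᵀ.
Determinant 4·(4156/2025) − (14/45)² = 5476/675.
α = ((-9)·(4156/2025) − (14/45)·(11/5))/(5476/675) = -6465/2738; β = (4·(11/5) − (14/45)·(-9))/(5476/675) = 3915/2738.
Residuals: -286/1369, -94/1369, -2635/1369, 3015/1369; SSR = 11778/1369.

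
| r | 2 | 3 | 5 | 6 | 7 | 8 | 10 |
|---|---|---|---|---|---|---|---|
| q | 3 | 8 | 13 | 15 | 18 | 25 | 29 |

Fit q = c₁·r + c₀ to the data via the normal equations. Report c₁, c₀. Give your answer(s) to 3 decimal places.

From the data, Σr·r = 287, Σr = 41, Σ1 = 7.
And Σr·q = 801, Σq = 111.
So XᵀX·[c₁, c₀]ᵀ = Xᵀq: [[287, 41]; [41, 7]]·[c₁, c₀]ᵀ = [801, 111]ᵀ.
Δ = 287·7 − 41² = 328.
c₁ = (801·7 − 41·111)/328 = 132/41; c₀ = (287·111 − 41·801)/328 = -3.

c₁ = 3.220, c₀ = -3.000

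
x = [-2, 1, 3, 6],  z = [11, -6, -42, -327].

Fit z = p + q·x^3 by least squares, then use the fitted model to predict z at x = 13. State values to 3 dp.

The normal equations are: 4·p + 236·q = -364;  236·p + 47450·q = -71860.
Determinant 4·47450 − 236² = 134104.
p = ((-364)·47450 − 236·(-71860))/134104 = -39105/16763; q = (4·(-71860) − 236·(-364))/134104 = -25192/16763.
At x = 13: ẑ = (-39105/16763)·(1) + (-25192/16763)·(2197) = -55385929/16763.

ẑ = -3304.058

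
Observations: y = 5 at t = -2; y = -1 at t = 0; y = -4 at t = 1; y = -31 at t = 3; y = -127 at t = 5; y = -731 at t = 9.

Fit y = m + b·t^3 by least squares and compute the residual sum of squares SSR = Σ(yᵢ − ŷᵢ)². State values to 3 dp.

SSR = 5.138

The normal system XᵀX·[m, b]ᵀ = Xᵀy is [[6, 874]; [874, 547860]]·[m, b]ᵀ = [-889, -549655]ᵀ.
Δ = 6·547860 − 874² = 2523284.
m = ((-889)·547860 − 874·(-549655))/2523284 = -144545/54854; b = (6·(-549655) − 874·(-889))/2523284 = -630236/630821.
Residuals: -451031/1261642, 89691/54854, -461561/1261642, -1753623/1261642, 655001/1261642, -51679/1261642; SSR = 6482731/1261642.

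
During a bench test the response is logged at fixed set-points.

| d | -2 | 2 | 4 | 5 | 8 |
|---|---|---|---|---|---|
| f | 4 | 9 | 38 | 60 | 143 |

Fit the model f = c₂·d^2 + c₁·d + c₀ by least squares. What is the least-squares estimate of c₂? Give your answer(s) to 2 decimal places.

Setting ∂/∂c₂ … = 0 gives: 5009·c₂ + 701·c₁ + 113·c₀ = 11312;  701·c₂ + 113·c₁ + 17·c₀ = 1606;  113·c₂ + 17·c₁ + 5·c₀ = 254.
(Σd^2·d^2 = 5009, Σd^2·d = 701, Σd^2 = 113, Σd·d = 113, Σd = 17, Σ1 = 5, Σd^2·f = 11312, Σd·f = 1606, Σf = 254.)
Row-reducing yields c₂ = 1675/814, c₁ = 182/111, c₀ = -3125/2442.

c₂ = 2.06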